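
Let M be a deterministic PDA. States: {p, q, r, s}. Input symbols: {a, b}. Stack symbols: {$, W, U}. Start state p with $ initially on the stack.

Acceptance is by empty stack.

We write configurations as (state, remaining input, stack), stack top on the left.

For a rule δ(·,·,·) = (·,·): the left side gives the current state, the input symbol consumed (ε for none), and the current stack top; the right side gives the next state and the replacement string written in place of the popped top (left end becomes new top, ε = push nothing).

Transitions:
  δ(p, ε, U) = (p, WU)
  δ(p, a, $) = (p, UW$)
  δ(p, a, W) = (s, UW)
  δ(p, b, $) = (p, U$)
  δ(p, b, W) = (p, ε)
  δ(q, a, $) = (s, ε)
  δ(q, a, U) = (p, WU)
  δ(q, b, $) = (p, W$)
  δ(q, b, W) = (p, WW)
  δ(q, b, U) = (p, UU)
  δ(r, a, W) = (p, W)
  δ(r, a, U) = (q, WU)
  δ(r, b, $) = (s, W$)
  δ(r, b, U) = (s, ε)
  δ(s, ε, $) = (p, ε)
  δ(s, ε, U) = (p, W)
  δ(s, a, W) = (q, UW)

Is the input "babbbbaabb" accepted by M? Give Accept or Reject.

Reject

(p, babbbbaabb, $) ⊢ (p, abbbbaabb, U$) ⊢ (p, abbbbaabb, WU$) ⊢ (s, bbbbaabb, UWU$) ⊢ (p, bbbbaabb, WWU$) ⊢ (p, bbbaabb, WU$) ⊢ (p, bbaabb, U$) ⊢ (p, bbaabb, WU$) ⊢ (p, baabb, U$) ⊢ (p, baabb, WU$) ⊢ (p, aabb, U$) ⊢ (p, aabb, WU$) ⊢ (s, abb, UWU$) ⊢ (p, abb, WWU$) ⊢ (s, bb, UWWU$) ⊢ (p, bb, WWWU$) ⊢ (p, b, WWU$) ⊢ (p, ε, WU$)
All input consumed; stack is WU$, not empty, and no further ε-move applies.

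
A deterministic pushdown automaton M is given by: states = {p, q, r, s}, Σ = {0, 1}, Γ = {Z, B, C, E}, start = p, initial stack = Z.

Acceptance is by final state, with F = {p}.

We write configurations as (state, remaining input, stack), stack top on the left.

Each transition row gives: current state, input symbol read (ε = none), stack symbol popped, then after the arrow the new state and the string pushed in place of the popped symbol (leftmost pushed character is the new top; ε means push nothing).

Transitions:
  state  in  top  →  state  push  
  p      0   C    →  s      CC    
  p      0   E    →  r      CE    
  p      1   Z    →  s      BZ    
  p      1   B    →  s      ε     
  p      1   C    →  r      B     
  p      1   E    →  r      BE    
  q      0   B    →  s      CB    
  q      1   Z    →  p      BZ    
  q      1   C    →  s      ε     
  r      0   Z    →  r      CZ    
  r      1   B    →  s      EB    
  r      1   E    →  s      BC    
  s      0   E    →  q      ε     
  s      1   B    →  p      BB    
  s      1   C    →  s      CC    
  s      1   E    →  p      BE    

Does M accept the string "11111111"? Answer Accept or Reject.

Accept

(p, 11111111, Z)
  read 1, top Z: go to s, push BZ → (s, 1111111, BZ)
  read 1, top B: go to p, push BB → (p, 111111, BBZ)
  read 1, top B: go to s, push ε → (s, 11111, BZ)
  read 1, top B: go to p, push BB → (p, 1111, BBZ)
  read 1, top B: go to s, push ε → (s, 111, BZ)
  read 1, top B: go to p, push BB → (p, 11, BBZ)
  read 1, top B: go to s, push ε → (s, 1, BZ)
  read 1, top B: go to p, push BB → (p, ε, BBZ)
All input consumed; state p ∈ F.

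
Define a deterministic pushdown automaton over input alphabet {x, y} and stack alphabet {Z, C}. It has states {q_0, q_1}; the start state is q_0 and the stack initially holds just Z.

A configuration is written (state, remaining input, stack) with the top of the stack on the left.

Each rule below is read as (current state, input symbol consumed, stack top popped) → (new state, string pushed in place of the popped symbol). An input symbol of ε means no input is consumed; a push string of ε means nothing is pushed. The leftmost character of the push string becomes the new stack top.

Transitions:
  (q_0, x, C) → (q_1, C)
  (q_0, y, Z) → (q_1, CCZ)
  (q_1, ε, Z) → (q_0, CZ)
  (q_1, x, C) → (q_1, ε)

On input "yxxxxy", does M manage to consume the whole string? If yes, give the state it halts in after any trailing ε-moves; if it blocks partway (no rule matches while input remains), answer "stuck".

(q_0, yxxxxy, Z)
  read y, top Z: go to q_1, push CCZ → (q_1, xxxxy, CCZ)
  read x, top C: go to q_1, push ε → (q_1, xxxy, CZ)
  read x, top C: go to q_1, push ε → (q_1, xxy, Z)
  ε-move, top Z: go to q_0, push CZ → (q_0, xxy, CZ)
  read x, top C: go to q_1, push C → (q_1, xy, CZ)
  read x, top C: go to q_1, push ε → (q_1, y, Z)
  ε-move, top Z: go to q_0, push CZ → (q_0, y, CZ)
No transition for (q_0, y, top C); M blocks with input y remaining.

stuck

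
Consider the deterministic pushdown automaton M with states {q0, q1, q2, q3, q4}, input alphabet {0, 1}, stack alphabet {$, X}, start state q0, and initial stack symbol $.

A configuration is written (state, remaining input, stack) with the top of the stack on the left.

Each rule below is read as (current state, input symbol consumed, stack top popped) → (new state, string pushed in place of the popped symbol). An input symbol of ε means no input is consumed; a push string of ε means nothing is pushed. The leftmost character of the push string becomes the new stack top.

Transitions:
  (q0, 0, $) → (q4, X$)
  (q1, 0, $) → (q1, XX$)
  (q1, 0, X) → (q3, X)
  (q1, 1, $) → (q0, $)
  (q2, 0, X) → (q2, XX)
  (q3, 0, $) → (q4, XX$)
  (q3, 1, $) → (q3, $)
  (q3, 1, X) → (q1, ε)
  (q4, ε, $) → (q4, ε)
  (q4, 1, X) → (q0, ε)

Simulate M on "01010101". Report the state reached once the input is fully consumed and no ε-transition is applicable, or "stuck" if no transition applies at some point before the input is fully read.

q0

(q0, 01010101, $) ⊢ (q4, 1010101, X$) ⊢ (q0, 010101, $) ⊢ (q4, 10101, X$) ⊢ (q0, 0101, $) ⊢ (q4, 101, X$) ⊢ (q0, 01, $) ⊢ (q4, 1, X$) ⊢ (q0, ε, $)
All input consumed; M is in state q0.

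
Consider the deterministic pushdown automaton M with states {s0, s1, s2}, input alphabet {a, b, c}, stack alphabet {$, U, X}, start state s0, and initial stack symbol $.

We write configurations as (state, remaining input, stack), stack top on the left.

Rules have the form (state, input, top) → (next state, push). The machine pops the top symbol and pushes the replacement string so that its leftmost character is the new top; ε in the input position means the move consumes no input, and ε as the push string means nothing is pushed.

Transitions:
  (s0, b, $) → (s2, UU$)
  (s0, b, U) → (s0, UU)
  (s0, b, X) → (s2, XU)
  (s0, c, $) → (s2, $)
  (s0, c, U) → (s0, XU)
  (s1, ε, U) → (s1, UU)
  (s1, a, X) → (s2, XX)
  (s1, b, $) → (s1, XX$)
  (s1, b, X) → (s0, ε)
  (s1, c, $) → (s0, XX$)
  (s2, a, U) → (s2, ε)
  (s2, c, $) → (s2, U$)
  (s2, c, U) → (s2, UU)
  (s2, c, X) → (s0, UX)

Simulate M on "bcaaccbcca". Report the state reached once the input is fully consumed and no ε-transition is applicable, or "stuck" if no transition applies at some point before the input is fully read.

(s0, bcaaccbcca, $)
  read b, top $: go to s2, push UU$ → (s2, caaccbcca, UU$)
  read c, top U: go to s2, push UU → (s2, aaccbcca, UUU$)
  read a, top U: go to s2, push ε → (s2, accbcca, UU$)
  read a, top U: go to s2, push ε → (s2, ccbcca, U$)
  read c, top U: go to s2, push UU → (s2, cbcca, UU$)
  read c, top U: go to s2, push UU → (s2, bcca, UUU$)
No transition for (s2, b, top U); M blocks with input bcca remaining.

stuck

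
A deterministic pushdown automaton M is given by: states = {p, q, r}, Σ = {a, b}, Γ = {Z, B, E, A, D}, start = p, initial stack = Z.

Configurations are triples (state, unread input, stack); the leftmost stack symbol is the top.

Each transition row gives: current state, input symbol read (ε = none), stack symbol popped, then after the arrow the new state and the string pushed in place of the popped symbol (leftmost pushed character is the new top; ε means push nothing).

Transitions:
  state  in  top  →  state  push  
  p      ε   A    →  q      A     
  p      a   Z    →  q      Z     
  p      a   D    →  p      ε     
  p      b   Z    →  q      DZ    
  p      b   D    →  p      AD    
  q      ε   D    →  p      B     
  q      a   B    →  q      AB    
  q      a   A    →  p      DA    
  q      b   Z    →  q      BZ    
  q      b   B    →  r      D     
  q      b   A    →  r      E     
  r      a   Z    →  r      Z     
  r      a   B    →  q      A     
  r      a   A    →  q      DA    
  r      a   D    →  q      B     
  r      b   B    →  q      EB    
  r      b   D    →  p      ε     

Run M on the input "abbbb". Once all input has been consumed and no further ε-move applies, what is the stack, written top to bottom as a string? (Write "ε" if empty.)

BZ

(p, abbbb, Z)
  read a, top Z: go to q, push Z → (q, bbbb, Z)
  read b, top Z: go to q, push BZ → (q, bbb, BZ)
  read b, top B: go to r, push D → (r, bb, DZ)
  read b, top D: go to p, push ε → (p, b, Z)
  read b, top Z: go to q, push DZ → (q, ε, DZ)
  ε-move, top D: go to p, push B → (p, ε, BZ)
All input consumed in state p with stack BZ.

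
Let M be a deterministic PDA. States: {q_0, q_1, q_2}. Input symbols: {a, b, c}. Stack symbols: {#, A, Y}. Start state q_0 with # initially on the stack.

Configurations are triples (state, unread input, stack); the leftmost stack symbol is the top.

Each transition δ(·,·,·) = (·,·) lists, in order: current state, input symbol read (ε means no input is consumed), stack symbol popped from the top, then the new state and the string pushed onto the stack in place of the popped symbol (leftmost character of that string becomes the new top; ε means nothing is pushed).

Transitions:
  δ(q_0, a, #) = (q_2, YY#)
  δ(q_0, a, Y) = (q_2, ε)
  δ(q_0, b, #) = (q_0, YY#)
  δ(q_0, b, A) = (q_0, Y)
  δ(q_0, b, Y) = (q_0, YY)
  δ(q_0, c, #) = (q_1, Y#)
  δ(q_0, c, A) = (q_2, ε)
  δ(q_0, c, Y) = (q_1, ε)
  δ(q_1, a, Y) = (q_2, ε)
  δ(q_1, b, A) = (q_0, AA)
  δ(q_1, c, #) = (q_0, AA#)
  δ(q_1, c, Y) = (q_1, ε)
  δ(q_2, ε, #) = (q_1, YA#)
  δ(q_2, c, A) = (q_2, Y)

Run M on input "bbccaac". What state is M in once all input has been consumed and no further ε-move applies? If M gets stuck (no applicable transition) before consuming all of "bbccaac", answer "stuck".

q_2

(q_0, bbccaac, #)
  read b, top #: go to q_0, push YY# → (q_0, bccaac, YY#)
  read b, top Y: go to q_0, push YY → (q_0, ccaac, YYY#)
  read c, top Y: go to q_1, push ε → (q_1, caac, YY#)
  read c, top Y: go to q_1, push ε → (q_1, aac, Y#)
  read a, top Y: go to q_2, push ε → (q_2, ac, #)
  ε-move, top #: go to q_1, push YA# → (q_1, ac, YA#)
  read a, top Y: go to q_2, push ε → (q_2, c, A#)
  read c, top A: go to q_2, push Y → (q_2, ε, Y#)
All input consumed; M is in state q_2.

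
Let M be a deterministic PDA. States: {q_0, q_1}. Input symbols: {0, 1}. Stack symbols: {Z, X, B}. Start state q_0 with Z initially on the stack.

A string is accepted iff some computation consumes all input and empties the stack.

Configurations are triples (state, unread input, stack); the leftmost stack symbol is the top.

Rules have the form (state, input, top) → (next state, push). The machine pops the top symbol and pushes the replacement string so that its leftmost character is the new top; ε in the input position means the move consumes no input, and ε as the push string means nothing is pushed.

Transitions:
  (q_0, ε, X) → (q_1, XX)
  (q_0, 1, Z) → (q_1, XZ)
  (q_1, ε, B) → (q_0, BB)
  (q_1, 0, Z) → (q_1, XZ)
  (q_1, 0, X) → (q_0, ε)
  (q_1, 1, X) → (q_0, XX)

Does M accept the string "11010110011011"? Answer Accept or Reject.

Reject

(q_0, 11010110011011, Z)
  read 1, top Z: go to q_1, push XZ → (q_1, 1010110011011, XZ)
  read 1, top X: go to q_0, push XX → (q_0, 010110011011, XXZ)
  ε-move, top X: go to q_1, push XX → (q_1, 010110011011, XXXZ)
  read 0, top X: go to q_0, push ε → (q_0, 10110011011, XXZ)
  ε-move, top X: go to q_1, push XX → (q_1, 10110011011, XXXZ)
  read 1, top X: go to q_0, push XX → (q_0, 0110011011, XXXXZ)
  ε-move, top X: go to q_1, push XX → (q_1, 0110011011, XXXXXZ)
  read 0, top X: go to q_0, push ε → (q_0, 110011011, XXXXZ)
  ε-move, top X: go to q_1, push XX → (q_1, 110011011, XXXXXZ)
  read 1, top X: go to q_0, push XX → (q_0, 10011011, XXXXXXZ)
  ε-move, top X: go to q_1, push XX → (q_1, 10011011, XXXXXXXZ)
  read 1, top X: go to q_0, push XX → (q_0, 0011011, XXXXXXXXZ)
  ε-move, top X: go to q_1, push XX → (q_1, 0011011, XXXXXXXXXZ)
  read 0, top X: go to q_0, push ε → (q_0, 011011, XXXXXXXXZ)
  ε-move, top X: go to q_1, push XX → (q_1, 011011, XXXXXXXXXZ)
  read 0, top X: go to q_0, push ε → (q_0, 11011, XXXXXXXXZ)
  ε-move, top X: go to q_1, push XX → (q_1, 11011, XXXXXXXXXZ)
  read 1, top X: go to q_0, push XX → (q_0, 1011, XXXXXXXXXXZ)
  ε-move, top X: go to q_1, push XX → (q_1, 1011, XXXXXXXXXXXZ)
  read 1, top X: go to q_0, push XX → (q_0, 011, XXXXXXXXXXXXZ)
  ε-move, top X: go to q_1, push XX → (q_1, 011, XXXXXXXXXXXXXZ)
  read 0, top X: go to q_0, push ε → (q_0, 11, XXXXXXXXXXXXZ)
  ε-move, top X: go to q_1, push XX → (q_1, 11, XXXXXXXXXXXXXZ)
  read 1, top X: go to q_0, push XX → (q_0, 1, XXXXXXXXXXXXXXZ)
  ε-move, top X: go to q_1, push XX → (q_1, 1, XXXXXXXXXXXXXXXZ)
  read 1, top X: go to q_0, push XX → (q_0, ε, XXXXXXXXXXXXXXXXZ)
  ε-move, top X: go to q_1, push XX → (q_1, ε, XXXXXXXXXXXXXXXXXZ)
All input consumed; stack is XXXXXXXXXXXXXXXXXZ, not empty, and no further ε-move applies.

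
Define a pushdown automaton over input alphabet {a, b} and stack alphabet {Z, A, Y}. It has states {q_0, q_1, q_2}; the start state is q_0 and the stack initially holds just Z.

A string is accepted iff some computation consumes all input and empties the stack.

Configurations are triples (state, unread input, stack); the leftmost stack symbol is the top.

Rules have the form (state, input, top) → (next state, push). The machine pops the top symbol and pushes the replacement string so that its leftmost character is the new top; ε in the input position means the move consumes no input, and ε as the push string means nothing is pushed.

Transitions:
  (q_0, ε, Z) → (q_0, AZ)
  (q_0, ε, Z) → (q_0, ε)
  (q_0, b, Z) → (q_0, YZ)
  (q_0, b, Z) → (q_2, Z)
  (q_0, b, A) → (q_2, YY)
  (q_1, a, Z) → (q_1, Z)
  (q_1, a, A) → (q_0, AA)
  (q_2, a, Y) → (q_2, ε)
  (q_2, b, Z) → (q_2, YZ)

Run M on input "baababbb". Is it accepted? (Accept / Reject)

No computation consumes all input and empties the stack.

Reject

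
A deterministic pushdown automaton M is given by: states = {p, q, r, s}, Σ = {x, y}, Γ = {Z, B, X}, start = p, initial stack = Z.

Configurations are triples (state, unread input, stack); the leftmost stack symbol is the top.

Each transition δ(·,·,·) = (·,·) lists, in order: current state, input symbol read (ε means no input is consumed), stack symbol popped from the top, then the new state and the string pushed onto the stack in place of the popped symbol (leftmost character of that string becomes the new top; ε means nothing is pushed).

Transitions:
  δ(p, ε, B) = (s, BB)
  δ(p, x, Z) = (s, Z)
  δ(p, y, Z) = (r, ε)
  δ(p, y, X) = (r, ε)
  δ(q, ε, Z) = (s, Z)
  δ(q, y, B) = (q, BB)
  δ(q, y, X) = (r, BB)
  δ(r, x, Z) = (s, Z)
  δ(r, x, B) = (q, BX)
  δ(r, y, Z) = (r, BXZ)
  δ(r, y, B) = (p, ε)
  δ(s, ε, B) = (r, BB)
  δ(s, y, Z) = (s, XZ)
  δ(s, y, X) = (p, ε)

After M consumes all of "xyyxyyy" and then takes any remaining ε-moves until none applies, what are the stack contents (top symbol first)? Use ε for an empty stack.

ε

(p, xyyxyyy, Z)
  read x, top Z: go to s, push Z → (s, yyxyyy, Z)
  read y, top Z: go to s, push XZ → (s, yxyyy, XZ)
  read y, top X: go to p, push ε → (p, xyyy, Z)
  read x, top Z: go to s, push Z → (s, yyy, Z)
  read y, top Z: go to s, push XZ → (s, yy, XZ)
  read y, top X: go to p, push ε → (p, y, Z)
  read y, top Z: go to r, push ε → (r, ε, ε)
All input consumed in state r with stack ε.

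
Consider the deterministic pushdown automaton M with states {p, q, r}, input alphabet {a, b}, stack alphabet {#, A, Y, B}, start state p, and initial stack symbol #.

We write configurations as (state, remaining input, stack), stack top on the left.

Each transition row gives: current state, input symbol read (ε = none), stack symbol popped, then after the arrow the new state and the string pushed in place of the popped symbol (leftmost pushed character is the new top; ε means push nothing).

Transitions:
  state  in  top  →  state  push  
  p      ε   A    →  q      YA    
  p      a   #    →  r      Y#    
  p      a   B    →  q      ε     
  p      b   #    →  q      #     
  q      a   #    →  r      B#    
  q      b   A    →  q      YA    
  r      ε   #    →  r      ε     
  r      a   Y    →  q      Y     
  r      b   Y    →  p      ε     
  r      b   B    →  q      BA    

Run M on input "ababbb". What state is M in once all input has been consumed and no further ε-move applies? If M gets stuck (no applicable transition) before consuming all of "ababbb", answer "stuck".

(p, ababbb, #)
  read a, top #: go to r, push Y# → (r, babbb, Y#)
  read b, top Y: go to p, push ε → (p, abbb, #)
  read a, top #: go to r, push Y# → (r, bbb, Y#)
  read b, top Y: go to p, push ε → (p, bb, #)
  read b, top #: go to q, push # → (q, b, #)
No transition for (q, b, top #); M blocks with input b remaining.

stuck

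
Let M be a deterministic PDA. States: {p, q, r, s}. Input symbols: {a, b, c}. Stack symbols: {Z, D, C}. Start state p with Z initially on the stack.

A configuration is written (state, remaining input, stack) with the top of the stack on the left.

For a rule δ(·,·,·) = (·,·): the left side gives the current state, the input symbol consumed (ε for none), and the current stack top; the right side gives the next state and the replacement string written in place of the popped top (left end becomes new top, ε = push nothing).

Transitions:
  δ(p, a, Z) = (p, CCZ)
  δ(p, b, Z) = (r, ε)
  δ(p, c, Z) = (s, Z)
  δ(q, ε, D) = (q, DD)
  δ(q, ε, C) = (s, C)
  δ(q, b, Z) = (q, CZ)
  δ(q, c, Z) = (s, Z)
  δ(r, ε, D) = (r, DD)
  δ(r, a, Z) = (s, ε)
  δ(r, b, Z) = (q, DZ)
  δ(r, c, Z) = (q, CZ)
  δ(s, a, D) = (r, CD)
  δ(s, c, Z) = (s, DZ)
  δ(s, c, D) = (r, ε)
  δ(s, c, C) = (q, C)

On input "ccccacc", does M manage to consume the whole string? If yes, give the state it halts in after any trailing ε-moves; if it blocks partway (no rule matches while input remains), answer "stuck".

stuck

(p, ccccacc, Z) ⊢ (s, cccacc, Z) ⊢ (s, ccacc, DZ) ⊢ (r, cacc, Z) ⊢ (q, acc, CZ) ⊢ (s, acc, CZ)
No transition for (s, a, top C); M blocks with input acc remaining.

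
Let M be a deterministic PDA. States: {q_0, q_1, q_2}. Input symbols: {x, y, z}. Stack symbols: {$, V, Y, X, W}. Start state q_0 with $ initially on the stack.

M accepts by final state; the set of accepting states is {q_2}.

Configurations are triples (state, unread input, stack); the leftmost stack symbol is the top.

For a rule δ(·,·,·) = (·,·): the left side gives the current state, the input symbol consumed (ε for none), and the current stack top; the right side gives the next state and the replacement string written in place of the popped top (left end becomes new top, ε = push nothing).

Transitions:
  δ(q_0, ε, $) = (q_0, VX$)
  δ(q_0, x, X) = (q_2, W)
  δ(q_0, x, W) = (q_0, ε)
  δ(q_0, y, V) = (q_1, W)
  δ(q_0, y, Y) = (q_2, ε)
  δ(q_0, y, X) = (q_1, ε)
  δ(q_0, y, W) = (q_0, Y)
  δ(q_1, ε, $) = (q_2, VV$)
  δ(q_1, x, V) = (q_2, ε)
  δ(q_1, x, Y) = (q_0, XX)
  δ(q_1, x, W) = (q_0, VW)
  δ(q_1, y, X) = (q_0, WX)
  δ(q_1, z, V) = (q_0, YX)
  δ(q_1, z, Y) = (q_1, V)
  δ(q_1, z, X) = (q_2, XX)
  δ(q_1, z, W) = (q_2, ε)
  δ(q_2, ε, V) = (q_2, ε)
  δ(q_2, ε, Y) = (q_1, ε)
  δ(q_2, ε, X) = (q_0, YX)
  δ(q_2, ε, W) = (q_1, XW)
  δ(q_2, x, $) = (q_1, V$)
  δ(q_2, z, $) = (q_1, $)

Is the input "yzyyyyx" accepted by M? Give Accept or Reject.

(q_0, yzyyyyx, $) ⊢ (q_0, yzyyyyx, VX$) ⊢ (q_1, zyyyyx, WX$) ⊢ (q_2, yyyyx, X$) ⊢ (q_0, yyyyx, YX$) ⊢ (q_2, yyyx, X$) ⊢ (q_0, yyyx, YX$) ⊢ (q_2, yyx, X$) ⊢ (q_0, yyx, YX$) ⊢ (q_2, yx, X$) ⊢ (q_0, yx, YX$) ⊢ (q_2, x, X$) ⊢ (q_0, x, YX$)
No transition applies at (q_0, x, YX$); input not fully consumed.

Reject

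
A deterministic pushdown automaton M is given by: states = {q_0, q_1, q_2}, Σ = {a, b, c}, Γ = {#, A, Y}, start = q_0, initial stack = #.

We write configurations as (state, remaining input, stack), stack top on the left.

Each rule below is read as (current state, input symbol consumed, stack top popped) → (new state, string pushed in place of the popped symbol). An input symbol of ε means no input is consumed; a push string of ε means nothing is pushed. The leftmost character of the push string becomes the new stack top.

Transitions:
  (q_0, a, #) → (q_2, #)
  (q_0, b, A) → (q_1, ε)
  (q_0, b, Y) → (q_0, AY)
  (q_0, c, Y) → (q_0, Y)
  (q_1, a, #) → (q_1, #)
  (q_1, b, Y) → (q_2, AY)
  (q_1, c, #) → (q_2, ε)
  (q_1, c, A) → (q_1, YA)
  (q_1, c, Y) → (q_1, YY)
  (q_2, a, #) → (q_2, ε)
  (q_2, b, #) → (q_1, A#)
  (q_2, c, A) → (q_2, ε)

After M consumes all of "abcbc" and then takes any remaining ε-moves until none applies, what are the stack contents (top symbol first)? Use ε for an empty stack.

YA#

(q_0, abcbc, #)
  read a, top #: go to q_2, push # → (q_2, bcbc, #)
  read b, top #: go to q_1, push A# → (q_1, cbc, A#)
  read c, top A: go to q_1, push YA → (q_1, bc, YA#)
  read b, top Y: go to q_2, push AY → (q_2, c, AYA#)
  read c, top A: go to q_2, push ε → (q_2, ε, YA#)
All input consumed in state q_2 with stack YA#.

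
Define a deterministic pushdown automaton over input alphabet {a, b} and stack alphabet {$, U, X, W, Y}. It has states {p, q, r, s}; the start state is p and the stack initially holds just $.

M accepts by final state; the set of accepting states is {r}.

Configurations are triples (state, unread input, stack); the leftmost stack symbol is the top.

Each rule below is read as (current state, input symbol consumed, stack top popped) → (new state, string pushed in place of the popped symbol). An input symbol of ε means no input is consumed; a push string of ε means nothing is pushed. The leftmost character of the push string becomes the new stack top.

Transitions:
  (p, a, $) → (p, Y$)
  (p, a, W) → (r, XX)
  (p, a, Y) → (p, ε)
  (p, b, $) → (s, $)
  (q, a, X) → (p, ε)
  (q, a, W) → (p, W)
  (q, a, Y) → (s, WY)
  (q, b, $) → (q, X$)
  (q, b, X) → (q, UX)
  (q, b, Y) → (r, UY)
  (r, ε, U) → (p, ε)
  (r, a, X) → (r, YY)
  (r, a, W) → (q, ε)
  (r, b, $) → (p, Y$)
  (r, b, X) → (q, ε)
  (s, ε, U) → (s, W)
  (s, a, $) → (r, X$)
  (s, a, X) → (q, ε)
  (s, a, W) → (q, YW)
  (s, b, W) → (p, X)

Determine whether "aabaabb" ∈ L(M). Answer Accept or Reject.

Reject

(p, aabaabb, $) ⊢ (p, abaabb, Y$) ⊢ (p, baabb, $) ⊢ (s, aabb, $) ⊢ (r, abb, X$) ⊢ (r, bb, YY$)
No transition applies at (r, bb, YY$); input not fully consumed.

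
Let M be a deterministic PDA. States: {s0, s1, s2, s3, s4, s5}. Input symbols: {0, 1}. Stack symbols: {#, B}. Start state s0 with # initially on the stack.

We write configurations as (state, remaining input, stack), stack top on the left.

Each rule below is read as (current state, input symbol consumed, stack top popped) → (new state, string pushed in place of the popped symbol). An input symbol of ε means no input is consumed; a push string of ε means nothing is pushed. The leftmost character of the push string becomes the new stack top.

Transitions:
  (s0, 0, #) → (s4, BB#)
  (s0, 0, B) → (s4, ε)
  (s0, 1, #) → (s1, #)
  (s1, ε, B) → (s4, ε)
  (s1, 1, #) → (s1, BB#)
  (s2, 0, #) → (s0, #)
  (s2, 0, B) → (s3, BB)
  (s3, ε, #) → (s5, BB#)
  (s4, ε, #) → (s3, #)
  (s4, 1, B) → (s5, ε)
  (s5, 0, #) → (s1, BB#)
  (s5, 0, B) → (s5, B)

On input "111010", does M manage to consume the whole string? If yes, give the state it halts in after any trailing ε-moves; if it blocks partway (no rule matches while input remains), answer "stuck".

s4

(s0, 111010, #)
  read 1, top #: go to s1, push # → (s1, 11010, #)
  read 1, top #: go to s1, push BB# → (s1, 1010, BB#)
  ε-move, top B: go to s4, push ε → (s4, 1010, B#)
  read 1, top B: go to s5, push ε → (s5, 010, #)
  read 0, top #: go to s1, push BB# → (s1, 10, BB#)
  ε-move, top B: go to s4, push ε → (s4, 10, B#)
  read 1, top B: go to s5, push ε → (s5, 0, #)
  read 0, top #: go to s1, push BB# → (s1, ε, BB#)
  ε-move, top B: go to s4, push ε → (s4, ε, B#)
All input consumed; M is in state s4.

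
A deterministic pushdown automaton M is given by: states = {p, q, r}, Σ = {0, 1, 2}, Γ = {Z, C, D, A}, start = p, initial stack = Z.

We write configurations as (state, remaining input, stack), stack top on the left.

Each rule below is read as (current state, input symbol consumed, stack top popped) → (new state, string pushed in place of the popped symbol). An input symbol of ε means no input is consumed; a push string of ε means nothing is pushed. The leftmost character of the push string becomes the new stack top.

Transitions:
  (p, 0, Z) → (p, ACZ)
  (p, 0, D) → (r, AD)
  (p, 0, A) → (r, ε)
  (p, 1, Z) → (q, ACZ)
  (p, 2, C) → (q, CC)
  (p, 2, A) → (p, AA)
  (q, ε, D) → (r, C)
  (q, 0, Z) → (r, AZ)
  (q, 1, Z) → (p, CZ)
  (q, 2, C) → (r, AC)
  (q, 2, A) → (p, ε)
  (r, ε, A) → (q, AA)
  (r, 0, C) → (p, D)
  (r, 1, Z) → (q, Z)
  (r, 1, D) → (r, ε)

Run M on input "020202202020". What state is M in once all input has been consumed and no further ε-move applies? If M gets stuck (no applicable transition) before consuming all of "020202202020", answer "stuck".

stuck

(p, 020202202020, Z)
  read 0, top Z: go to p, push ACZ → (p, 20202202020, ACZ)
  read 2, top A: go to p, push AA → (p, 0202202020, AACZ)
  read 0, top A: go to r, push ε → (r, 202202020, ACZ)
  ε-move, top A: go to q, push AA → (q, 202202020, AACZ)
  read 2, top A: go to p, push ε → (p, 02202020, ACZ)
  read 0, top A: go to r, push ε → (r, 2202020, CZ)
No transition for (r, 2, top C); M blocks with input 2202020 remaining.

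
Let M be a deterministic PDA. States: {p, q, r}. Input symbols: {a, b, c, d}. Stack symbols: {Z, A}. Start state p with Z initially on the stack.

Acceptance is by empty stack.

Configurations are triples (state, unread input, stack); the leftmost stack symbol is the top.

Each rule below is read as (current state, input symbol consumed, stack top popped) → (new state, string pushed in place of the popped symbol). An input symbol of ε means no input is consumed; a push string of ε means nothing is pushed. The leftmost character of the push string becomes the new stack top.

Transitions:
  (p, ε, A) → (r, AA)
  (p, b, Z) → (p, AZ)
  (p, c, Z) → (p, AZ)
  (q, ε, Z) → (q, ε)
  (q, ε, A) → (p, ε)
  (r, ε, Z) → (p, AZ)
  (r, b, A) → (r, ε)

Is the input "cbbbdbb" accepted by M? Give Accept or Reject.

(p, cbbbdbb, Z)
  read c, top Z: go to p, push AZ → (p, bbbdbb, AZ)
  ε-move, top A: go to r, push AA → (r, bbbdbb, AAZ)
  read b, top A: go to r, push ε → (r, bbdbb, AZ)
  read b, top A: go to r, push ε → (r, bdbb, Z)
  ε-move, top Z: go to p, push AZ → (p, bdbb, AZ)
  ε-move, top A: go to r, push AA → (r, bdbb, AAZ)
  read b, top A: go to r, push ε → (r, dbb, AZ)
No transition applies at (r, dbb, AZ); input not fully consumed.

Reject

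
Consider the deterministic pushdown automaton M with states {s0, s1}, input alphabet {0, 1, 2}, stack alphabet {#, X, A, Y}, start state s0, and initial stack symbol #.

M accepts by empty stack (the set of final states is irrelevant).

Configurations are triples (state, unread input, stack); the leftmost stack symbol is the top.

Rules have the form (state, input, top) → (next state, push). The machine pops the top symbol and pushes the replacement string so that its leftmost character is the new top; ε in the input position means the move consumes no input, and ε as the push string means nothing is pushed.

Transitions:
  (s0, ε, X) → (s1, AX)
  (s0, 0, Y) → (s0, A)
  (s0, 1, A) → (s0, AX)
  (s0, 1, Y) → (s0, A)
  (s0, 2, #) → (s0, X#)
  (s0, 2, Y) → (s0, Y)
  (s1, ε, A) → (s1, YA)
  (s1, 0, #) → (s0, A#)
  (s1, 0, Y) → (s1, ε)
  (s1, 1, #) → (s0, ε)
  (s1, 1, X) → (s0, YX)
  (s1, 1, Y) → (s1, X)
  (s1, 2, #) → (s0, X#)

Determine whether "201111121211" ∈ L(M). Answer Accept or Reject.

Reject

(s0, 201111121211, #)
  read 2, top #: go to s0, push X# → (s0, 01111121211, X#)
  ε-move, top X: go to s1, push AX → (s1, 01111121211, AX#)
  ε-move, top A: go to s1, push YA → (s1, 01111121211, YAX#)
  read 0, top Y: go to s1, push ε → (s1, 1111121211, AX#)
  ε-move, top A: go to s1, push YA → (s1, 1111121211, YAX#)
  read 1, top Y: go to s1, push X → (s1, 111121211, XAX#)
  read 1, top X: go to s0, push YX → (s0, 11121211, YXAX#)
  read 1, top Y: go to s0, push A → (s0, 1121211, AXAX#)
  read 1, top A: go to s0, push AX → (s0, 121211, AXXAX#)
  read 1, top A: go to s0, push AX → (s0, 21211, AXXXAX#)
No transition applies at (s0, 21211, AXXXAX#); input not fully consumed.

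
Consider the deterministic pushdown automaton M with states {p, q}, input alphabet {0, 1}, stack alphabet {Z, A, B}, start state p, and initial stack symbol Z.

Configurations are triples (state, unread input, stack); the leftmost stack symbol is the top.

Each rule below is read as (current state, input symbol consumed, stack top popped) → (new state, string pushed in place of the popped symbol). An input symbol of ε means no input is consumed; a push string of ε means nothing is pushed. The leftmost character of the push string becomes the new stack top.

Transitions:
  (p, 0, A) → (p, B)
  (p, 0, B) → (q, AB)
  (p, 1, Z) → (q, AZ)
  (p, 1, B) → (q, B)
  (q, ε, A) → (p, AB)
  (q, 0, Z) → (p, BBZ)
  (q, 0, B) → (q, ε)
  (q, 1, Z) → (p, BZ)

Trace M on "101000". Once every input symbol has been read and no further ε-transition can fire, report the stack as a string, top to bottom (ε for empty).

BBZ

(p, 101000, Z)
  read 1, top Z: go to q, push AZ → (q, 01000, AZ)
  ε-move, top A: go to p, push AB → (p, 01000, ABZ)
  read 0, top A: go to p, push B → (p, 1000, BBZ)
  read 1, top B: go to q, push B → (q, 000, BBZ)
  read 0, top B: go to q, push ε → (q, 00, BZ)
  read 0, top B: go to q, push ε → (q, 0, Z)
  read 0, top Z: go to p, push BBZ → (p, ε, BBZ)
All input consumed in state p with stack BBZ.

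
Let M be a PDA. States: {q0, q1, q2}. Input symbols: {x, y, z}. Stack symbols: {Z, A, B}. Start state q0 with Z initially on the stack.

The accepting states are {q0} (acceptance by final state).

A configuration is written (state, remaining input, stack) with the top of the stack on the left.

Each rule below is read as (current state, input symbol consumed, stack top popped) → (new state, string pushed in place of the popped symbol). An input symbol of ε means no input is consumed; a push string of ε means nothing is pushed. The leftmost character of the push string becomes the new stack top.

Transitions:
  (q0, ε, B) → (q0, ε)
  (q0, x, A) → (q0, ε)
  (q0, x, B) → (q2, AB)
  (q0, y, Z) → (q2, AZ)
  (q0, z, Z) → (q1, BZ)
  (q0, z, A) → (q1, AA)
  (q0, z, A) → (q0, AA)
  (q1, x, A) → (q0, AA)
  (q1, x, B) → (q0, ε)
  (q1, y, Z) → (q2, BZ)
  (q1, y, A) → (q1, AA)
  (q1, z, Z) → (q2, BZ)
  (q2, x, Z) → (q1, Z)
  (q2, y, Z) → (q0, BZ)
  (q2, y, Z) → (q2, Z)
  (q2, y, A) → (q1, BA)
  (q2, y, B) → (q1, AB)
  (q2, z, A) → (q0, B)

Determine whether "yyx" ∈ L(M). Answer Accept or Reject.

One accepting computation: (q0, yyx, Z) ⊢ (q2, yx, AZ) ⊢ (q1, x, BAZ) ⊢ (q0, ε, AZ)
All input consumed and state q0 ∈ F.

Accept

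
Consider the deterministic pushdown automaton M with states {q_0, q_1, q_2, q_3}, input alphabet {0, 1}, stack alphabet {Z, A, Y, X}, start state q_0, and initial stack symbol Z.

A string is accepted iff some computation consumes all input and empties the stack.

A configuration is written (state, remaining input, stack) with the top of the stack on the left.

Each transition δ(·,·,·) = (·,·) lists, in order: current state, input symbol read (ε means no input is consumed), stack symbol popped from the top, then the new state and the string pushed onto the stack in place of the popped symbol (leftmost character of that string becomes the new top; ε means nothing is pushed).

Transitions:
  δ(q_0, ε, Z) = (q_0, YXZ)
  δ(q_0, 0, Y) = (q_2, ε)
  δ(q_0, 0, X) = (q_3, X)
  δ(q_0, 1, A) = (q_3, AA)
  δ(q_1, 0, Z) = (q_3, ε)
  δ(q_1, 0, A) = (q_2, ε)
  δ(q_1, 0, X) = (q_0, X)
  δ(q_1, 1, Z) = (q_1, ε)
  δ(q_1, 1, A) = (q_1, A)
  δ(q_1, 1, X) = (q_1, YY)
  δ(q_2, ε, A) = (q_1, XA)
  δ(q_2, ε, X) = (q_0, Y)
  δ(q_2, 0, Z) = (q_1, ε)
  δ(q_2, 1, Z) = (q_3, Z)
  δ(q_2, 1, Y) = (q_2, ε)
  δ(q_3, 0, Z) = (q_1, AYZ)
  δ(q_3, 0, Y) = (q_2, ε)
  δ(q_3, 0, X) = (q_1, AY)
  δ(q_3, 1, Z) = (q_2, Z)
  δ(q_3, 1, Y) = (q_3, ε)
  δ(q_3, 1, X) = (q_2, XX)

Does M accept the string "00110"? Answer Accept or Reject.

Accept

(q_0, 00110, Z)
  ε-move, top Z: go to q_0, push YXZ → (q_0, 00110, YXZ)
  read 0, top Y: go to q_2, push ε → (q_2, 0110, XZ)
  ε-move, top X: go to q_0, push Y → (q_0, 0110, YZ)
  read 0, top Y: go to q_2, push ε → (q_2, 110, Z)
  read 1, top Z: go to q_3, push Z → (q_3, 10, Z)
  read 1, top Z: go to q_2, push Z → (q_2, 0, Z)
  read 0, top Z: go to q_1, push ε → (q_1, ε, ε)
All input consumed and the stack is empty.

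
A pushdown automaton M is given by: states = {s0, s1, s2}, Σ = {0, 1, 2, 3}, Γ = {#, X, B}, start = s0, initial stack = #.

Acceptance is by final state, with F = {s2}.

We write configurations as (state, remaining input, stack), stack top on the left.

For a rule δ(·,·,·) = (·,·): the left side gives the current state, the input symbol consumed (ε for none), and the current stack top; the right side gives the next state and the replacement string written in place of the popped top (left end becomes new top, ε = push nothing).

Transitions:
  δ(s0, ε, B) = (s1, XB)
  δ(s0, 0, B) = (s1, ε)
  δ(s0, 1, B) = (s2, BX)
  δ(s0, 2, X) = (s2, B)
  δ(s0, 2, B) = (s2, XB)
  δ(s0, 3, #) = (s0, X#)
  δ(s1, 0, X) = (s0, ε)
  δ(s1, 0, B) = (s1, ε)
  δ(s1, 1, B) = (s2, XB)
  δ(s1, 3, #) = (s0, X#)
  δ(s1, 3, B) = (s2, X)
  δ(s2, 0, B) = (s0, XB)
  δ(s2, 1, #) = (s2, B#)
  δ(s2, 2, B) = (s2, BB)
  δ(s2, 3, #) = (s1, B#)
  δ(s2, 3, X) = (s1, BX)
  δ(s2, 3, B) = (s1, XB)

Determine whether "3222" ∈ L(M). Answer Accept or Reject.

One accepting computation: (s0, 3222, #) ⊢ (s0, 222, X#) ⊢ (s2, 22, B#) ⊢ (s2, 2, BB#) ⊢ (s2, ε, BBB#)
All input consumed and state s2 ∈ F.

Accept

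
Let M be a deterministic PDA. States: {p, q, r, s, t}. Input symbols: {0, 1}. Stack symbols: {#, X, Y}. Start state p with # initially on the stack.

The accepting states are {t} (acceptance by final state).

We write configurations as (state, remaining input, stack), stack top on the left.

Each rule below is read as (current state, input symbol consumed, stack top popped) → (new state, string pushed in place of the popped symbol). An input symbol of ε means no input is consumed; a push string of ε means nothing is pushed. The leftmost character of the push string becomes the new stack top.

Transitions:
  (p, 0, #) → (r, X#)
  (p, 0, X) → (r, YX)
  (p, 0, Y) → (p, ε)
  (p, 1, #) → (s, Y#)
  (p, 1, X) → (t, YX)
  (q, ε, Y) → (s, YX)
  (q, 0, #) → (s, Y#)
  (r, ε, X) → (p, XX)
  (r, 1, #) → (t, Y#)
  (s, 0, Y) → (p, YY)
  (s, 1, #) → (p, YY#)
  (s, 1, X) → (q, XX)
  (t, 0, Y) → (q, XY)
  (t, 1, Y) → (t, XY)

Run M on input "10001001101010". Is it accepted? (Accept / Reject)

Reject

(p, 10001001101010, #)
  read 1, top #: go to s, push Y# → (s, 0001001101010, Y#)
  read 0, top Y: go to p, push YY → (p, 001001101010, YY#)
  read 0, top Y: go to p, push ε → (p, 01001101010, Y#)
  read 0, top Y: go to p, push ε → (p, 1001101010, #)
  read 1, top #: go to s, push Y# → (s, 001101010, Y#)
  read 0, top Y: go to p, push YY → (p, 01101010, YY#)
  read 0, top Y: go to p, push ε → (p, 1101010, Y#)
No transition applies at (p, 1101010, Y#); input not fully consumed.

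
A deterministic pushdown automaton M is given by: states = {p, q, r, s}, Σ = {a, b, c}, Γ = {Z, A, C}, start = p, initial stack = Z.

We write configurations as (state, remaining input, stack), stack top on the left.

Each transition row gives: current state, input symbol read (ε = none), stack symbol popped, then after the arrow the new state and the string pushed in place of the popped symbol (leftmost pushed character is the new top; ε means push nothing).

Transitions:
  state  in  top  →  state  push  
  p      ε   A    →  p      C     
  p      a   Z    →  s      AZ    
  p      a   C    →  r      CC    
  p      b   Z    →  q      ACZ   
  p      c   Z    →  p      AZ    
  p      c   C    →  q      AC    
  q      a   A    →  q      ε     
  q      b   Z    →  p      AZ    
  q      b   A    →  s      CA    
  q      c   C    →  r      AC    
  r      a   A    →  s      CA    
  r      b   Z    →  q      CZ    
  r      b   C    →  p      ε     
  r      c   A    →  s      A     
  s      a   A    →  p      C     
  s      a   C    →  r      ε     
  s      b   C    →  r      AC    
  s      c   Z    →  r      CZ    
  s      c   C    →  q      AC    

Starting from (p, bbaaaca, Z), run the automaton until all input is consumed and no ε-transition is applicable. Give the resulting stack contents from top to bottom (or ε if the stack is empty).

CCZ

(p, bbaaaca, Z)
  read b, top Z: go to q, push ACZ → (q, baaaca, ACZ)
  read b, top A: go to s, push CA → (s, aaaca, CACZ)
  read a, top C: go to r, push ε → (r, aaca, ACZ)
  read a, top A: go to s, push CA → (s, aca, CACZ)
  read a, top C: go to r, push ε → (r, ca, ACZ)
  read c, top A: go to s, push A → (s, a, ACZ)
  read a, top A: go to p, push C → (p, ε, CCZ)
All input consumed in state p with stack CCZ.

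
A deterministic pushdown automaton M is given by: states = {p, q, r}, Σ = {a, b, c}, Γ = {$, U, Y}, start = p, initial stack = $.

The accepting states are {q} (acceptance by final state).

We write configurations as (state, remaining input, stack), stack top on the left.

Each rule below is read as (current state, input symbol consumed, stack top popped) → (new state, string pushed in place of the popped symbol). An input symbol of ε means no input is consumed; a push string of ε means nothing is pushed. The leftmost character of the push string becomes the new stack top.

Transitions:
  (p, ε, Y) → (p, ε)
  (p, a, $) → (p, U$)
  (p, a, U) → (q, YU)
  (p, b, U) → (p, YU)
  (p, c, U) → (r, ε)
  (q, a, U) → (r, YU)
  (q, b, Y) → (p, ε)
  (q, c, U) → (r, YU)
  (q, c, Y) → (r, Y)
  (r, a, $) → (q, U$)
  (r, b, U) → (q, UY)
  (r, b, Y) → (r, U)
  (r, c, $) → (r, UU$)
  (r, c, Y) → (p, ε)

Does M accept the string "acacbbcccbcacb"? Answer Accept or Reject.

(p, acacbbcccbcacb, $) ⊢ (p, cacbbcccbcacb, U$) ⊢ (r, acbbcccbcacb, $) ⊢ (q, cbbcccbcacb, U$) ⊢ (r, bbcccbcacb, YU$) ⊢ (r, bcccbcacb, UU$) ⊢ (q, cccbcacb, UYU$) ⊢ (r, ccbcacb, YUYU$) ⊢ (p, cbcacb, UYU$) ⊢ (r, bcacb, YU$) ⊢ (r, cacb, UU$)
No transition applies at (r, cacb, UU$); input not fully consumed.

Reject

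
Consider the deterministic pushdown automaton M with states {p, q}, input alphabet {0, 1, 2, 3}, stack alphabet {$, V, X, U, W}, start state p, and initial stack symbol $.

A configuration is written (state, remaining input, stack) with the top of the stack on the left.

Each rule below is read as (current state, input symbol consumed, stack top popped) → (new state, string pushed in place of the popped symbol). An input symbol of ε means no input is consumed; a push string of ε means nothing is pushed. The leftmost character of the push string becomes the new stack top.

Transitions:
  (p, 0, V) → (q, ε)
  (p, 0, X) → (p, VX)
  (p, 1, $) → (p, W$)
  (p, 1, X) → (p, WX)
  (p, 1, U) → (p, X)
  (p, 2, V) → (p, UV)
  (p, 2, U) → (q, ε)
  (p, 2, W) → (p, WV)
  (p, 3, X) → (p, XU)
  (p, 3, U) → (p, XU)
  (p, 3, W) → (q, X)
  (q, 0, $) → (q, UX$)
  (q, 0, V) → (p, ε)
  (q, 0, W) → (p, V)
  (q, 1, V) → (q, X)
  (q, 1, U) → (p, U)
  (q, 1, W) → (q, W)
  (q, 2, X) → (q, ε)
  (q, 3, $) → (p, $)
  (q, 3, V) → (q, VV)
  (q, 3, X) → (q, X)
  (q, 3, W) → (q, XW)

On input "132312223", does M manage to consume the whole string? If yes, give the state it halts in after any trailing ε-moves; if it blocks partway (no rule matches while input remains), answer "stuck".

q

(p, 132312223, $) ⊢ (p, 32312223, W$) ⊢ (q, 2312223, X$) ⊢ (q, 312223, $) ⊢ (p, 12223, $) ⊢ (p, 2223, W$) ⊢ (p, 223, WV$) ⊢ (p, 23, WVV$) ⊢ (p, 3, WVVV$) ⊢ (q, ε, XVVV$)
All input consumed; M is in state q.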